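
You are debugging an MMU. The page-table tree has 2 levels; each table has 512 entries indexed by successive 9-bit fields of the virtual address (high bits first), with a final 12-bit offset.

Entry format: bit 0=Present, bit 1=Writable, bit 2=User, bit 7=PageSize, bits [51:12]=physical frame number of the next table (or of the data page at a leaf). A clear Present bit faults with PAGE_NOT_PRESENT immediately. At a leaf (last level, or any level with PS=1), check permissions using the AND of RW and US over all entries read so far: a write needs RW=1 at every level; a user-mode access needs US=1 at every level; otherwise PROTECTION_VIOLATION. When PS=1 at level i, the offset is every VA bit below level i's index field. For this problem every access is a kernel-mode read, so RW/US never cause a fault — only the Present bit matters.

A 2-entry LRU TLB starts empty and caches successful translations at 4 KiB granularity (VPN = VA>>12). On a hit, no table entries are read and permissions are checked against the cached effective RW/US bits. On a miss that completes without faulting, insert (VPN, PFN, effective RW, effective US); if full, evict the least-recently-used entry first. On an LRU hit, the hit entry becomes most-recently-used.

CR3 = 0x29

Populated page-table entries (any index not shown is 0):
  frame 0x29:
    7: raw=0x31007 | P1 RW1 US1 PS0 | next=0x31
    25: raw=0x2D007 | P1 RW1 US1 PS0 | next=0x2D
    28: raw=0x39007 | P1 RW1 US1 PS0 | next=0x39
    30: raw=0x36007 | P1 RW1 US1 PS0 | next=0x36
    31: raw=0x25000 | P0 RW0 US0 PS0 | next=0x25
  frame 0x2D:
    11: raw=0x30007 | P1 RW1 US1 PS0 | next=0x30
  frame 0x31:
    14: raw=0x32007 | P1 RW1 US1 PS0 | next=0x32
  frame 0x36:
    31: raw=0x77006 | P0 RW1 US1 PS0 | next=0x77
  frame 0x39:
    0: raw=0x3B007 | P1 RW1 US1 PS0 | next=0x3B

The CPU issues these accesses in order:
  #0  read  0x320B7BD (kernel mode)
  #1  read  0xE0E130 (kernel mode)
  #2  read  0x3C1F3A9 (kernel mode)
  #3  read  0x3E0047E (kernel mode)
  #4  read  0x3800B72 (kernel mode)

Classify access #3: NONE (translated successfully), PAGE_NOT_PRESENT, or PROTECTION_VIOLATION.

Per-access translation:
#0 VA=0x320B7BD (r,kernel):
  lvl0: tbl 0x29, slot 25 ⇒ 0x2D007 (P1/RW1/US1/PS0)
  lvl1: tbl 0x2D, slot 11 ⇒ 0x30007 (P1/RW1/US1/PS0)
  ⇒ phys 0x307BD  [2 reads]
#1 VA=0xE0E130 (r,kernel):
  lvl0: tbl 0x29, slot 7 ⇒ 0x31007 (P1/RW1/US1/PS0)
  lvl1: tbl 0x31, slot 14 ⇒ 0x32007 (P1/RW1/US1/PS0)
  ⇒ phys 0x32130  [2 reads]
#2 VA=0x3C1F3A9 (r,kernel):
  lvl0: tbl 0x29, slot 30 ⇒ 0x36007 (P1/RW1/US1/PS0)
  lvl1: tbl 0x36, slot 31 ⇒ 0x77006 (P0/RW1/US1/PS0)
  ✗ PAGE_NOT_PRESENT  [2 reads]
#3 VA=0x3E0047E (r,kernel):
  lvl0: tbl 0x29, slot 31 ⇒ 0x25000 (P0/RW0/US0/PS0)
  ✗ PAGE_NOT_PRESENT  [1 reads]
#4 VA=0x3800B72 (r,kernel):
  lvl0: tbl 0x29, slot 28 ⇒ 0x39007 (P1/RW1/US1/PS0)
  lvl1: tbl 0x39, slot 0 ⇒ 0x3B007 (P1/RW1/US1/PS0)
  ⇒ phys 0x3BB72  [2 reads]

Access #3 fault: PAGE_NOT_PRESENT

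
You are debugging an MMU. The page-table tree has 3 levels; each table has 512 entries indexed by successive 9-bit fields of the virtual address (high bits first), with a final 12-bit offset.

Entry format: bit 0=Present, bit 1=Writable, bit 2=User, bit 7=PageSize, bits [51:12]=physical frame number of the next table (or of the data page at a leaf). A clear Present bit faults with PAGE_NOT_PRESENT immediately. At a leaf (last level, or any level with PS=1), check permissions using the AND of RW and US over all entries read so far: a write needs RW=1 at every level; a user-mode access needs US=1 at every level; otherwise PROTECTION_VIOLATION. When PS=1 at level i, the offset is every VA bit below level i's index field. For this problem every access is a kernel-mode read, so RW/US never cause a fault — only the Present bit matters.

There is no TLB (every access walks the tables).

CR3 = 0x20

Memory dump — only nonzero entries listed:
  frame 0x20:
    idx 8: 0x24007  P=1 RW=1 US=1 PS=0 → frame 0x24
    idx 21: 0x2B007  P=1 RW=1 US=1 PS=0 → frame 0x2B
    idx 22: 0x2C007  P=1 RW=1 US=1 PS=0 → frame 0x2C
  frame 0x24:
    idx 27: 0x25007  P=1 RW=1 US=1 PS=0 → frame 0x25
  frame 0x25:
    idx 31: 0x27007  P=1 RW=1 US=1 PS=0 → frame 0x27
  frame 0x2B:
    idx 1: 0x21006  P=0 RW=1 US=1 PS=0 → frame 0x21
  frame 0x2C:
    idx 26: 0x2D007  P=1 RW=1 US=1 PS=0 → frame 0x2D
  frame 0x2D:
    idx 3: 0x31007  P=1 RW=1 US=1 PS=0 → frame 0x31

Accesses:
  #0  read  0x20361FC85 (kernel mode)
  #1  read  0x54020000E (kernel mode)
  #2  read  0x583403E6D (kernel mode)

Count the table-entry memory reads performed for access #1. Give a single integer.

Trace:
#0 VA=0x20361FC85 (r,kernel):
  [0] read 0x20 idx=8: raw=0x24007 flags P=1 W=1 U=1 S=0
  [1] read 0x24 idx=27: raw=0x25007 flags P=1 W=1 U=1 S=0
  [2] read 0x25 idx=31: raw=0x27007 flags P=1 W=1 U=1 S=0
  ✓ 0x27C85  — 3 lookups
#1 VA=0x54020000E (r,kernel):
  [0] read 0x20 idx=21: raw=0x2B007 flags P=1 W=1 U=1 S=0
  [1] read 0x2B idx=1: raw=0x21006 flags P=0 W=1 U=1 S=0
  ⇒ fault: PAGE_NOT_PRESENT  — 2 lookups
#2 VA=0x583403E6D (r,kernel):
  [0] read 0x20 idx=22: raw=0x2C007 flags P=1 W=1 U=1 S=0
  [1] read 0x2C idx=26: raw=0x2D007 flags P=1 W=1 U=1 S=0
  [2] read 0x2D idx=3: raw=0x31007 flags P=1 W=1 U=1 S=0
  ✓ 0x31E6D  — 3 lookups

Entries read for #1: 2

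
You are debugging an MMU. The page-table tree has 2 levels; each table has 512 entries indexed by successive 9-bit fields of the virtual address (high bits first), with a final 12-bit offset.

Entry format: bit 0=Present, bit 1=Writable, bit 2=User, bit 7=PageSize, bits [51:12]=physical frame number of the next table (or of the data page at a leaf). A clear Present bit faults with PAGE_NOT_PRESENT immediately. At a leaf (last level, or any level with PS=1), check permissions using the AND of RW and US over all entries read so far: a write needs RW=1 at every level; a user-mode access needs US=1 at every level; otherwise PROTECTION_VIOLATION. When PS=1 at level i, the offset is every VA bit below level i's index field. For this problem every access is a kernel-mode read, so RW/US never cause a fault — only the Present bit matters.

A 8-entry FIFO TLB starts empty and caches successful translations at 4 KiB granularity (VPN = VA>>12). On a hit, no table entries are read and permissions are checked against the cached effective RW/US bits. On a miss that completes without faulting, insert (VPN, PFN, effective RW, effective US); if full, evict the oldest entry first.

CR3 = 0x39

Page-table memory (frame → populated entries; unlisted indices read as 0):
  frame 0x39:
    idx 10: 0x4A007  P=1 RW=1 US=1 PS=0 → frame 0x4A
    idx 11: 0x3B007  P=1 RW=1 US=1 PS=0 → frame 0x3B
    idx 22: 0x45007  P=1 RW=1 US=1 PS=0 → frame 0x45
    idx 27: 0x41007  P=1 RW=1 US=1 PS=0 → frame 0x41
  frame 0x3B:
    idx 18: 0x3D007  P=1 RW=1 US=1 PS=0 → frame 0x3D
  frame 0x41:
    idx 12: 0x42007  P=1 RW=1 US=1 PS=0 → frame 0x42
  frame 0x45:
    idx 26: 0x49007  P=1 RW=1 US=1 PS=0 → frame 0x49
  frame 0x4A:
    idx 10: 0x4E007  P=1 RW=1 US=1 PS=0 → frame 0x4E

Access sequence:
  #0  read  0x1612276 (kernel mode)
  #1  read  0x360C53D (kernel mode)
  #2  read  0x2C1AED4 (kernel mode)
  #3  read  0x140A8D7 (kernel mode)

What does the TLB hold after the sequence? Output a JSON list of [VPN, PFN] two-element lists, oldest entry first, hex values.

Walk each access:
#0 VA=0x1612276 (r,kernel):
  L0 @0x39[11] → 0x3B007  P=1,RW=1,US=1,PS=0
  L1 @0x3B[18] → 0x3D007  P=1,RW=1,US=1,PS=0
  ⇒ phys 0x3D276  [2 reads]
#1 VA=0x360C53D (r,kernel):
  L0 @0x39[27] → 0x41007  P=1,RW=1,US=1,PS=0
  L1 @0x41[12] → 0x42007  P=1,RW=1,US=1,PS=0
  ⇒ phys 0x4253D  [2 reads]
#2 VA=0x2C1AED4 (r,kernel):
  L0 @0x39[22] → 0x45007  P=1,RW=1,US=1,PS=0
  L1 @0x45[26] → 0x49007  P=1,RW=1,US=1,PS=0
  ⇒ phys 0x49ED4  [2 reads]
#3 VA=0x140A8D7 (r,kernel):
  L0 @0x39[10] → 0x4A007  P=1,RW=1,US=1,PS=0
  L1 @0x4A[10] → 0x4E007  P=1,RW=1,US=1,PS=0
  ⇒ phys 0x4E8D7  [2 reads]

TLB: [["0x1612", "0x3D"], ["0x360C", "0x42"], ["0x2C1A", "0x49"], ["0x140A", "0x4E"]]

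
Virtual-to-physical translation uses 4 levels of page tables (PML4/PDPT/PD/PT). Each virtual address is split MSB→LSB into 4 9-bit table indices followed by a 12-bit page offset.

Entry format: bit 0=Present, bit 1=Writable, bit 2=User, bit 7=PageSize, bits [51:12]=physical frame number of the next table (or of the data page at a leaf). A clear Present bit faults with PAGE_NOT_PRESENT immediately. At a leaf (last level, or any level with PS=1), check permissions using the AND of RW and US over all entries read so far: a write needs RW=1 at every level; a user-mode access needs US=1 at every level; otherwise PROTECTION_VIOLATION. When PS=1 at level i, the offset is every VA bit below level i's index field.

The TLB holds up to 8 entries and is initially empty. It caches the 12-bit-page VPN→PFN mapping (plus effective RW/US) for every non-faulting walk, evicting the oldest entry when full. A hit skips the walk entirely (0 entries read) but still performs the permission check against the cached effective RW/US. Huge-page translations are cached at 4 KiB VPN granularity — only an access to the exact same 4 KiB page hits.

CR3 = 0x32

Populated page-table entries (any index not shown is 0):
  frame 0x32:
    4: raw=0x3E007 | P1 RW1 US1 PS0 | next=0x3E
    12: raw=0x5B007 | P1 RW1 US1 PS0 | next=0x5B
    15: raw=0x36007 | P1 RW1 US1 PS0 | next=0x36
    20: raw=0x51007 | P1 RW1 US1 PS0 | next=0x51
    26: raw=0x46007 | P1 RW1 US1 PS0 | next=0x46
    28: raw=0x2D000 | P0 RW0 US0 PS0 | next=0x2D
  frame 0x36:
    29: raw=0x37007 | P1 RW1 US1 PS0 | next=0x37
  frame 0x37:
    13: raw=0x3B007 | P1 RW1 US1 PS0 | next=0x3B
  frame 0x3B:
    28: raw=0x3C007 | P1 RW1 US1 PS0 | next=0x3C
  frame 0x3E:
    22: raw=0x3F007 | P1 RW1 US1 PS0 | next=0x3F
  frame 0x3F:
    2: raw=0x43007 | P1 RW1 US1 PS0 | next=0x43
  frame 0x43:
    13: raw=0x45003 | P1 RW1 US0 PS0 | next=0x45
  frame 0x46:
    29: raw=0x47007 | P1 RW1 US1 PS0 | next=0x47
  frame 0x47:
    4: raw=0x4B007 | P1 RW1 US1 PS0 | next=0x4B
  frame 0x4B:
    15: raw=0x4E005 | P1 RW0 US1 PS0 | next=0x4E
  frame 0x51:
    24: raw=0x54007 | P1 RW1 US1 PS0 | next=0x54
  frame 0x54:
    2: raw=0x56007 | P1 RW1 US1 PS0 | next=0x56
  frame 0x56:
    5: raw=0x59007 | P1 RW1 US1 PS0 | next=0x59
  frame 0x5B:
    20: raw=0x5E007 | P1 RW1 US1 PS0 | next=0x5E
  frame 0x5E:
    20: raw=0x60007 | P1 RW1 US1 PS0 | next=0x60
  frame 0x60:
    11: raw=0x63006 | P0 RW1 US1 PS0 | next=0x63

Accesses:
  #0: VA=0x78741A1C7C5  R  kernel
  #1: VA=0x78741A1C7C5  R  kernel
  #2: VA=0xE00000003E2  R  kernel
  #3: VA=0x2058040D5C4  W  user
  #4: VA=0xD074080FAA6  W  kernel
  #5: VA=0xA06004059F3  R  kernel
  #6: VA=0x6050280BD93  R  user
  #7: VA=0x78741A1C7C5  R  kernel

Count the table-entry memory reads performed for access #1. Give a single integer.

Walk each access:
#0 VA=0x78741A1C7C5 (r,kernel):
  [0] read 0x32 idx=15: raw=0x36007 flags P=1 W=1 U=1 S=0
  [1] read 0x36 idx=29: raw=0x37007 flags P=1 W=1 U=1 S=0
  [2] read 0x37 idx=13: raw=0x3B007 flags P=1 W=1 U=1 S=0
  [3] read 0x3B idx=28: raw=0x3C007 flags P=1 W=1 U=1 S=0
  ⇒ phys 0x3C7C5  [4 reads]
#1 VA=0x78741A1C7C5 (r,kernel):
  TLB hit vpn=0x78741A1C → PA=0x3C7C5
#2 VA=0xE00000003E2 (r,kernel):
  [0] read 0x32 idx=28: raw=0x2D000 flags P=0 W=0 U=0 S=0
  ✗ PAGE_NOT_PRESENT  [1 reads]
#3 VA=0x2058040D5C4 (w,user):
  [0] read 0x32 idx=4: raw=0x3E007 flags P=1 W=1 U=1 S=0
  [1] read 0x3E idx=22: raw=0x3F007 flags P=1 W=1 U=1 S=0
  [2] read 0x3F idx=2: raw=0x43007 flags P=1 W=1 U=1 S=0
  [3] read 0x43 idx=13: raw=0x45003 flags P=1 W=1 U=0 S=0
  ✗ PROTECTION_VIOLATION  [4 reads]
#4 VA=0xD074080FAA6 (w,kernel):
  [0] read 0x32 idx=26: raw=0x46007 flags P=1 W=1 U=1 S=0
  [1] read 0x46 idx=29: raw=0x47007 flags P=1 W=1 U=1 S=0
  [2] read 0x47 idx=4: raw=0x4B007 flags P=1 W=1 U=1 S=0
  [3] read 0x4B idx=15: raw=0x4E005 flags P=1 W=0 U=1 S=0
  ✗ PROTECTION_VIOLATION  [4 reads]
#5 VA=0xA06004059F3 (r,kernel):
  [0] read 0x32 idx=20: raw=0x51007 flags P=1 W=1 U=1 S=0
  [1] read 0x51 idx=24: raw=0x54007 flags P=1 W=1 U=1 S=0
  [2] read 0x54 idx=2: raw=0x56007 flags P=1 W=1 U=1 S=0
  [3] read 0x56 idx=5: raw=0x59007 flags P=1 W=1 U=1 S=0
  ⇒ phys 0x599F3  [4 reads]
#6 VA=0x6050280BD93 (r,user):
  [0] read 0x32 idx=12: raw=0x5B007 flags P=1 W=1 U=1 S=0
  [1] read 0x5B idx=20: raw=0x5E007 flags P=1 W=1 U=1 S=0
  [2] read 0x5E idx=20: raw=0x60007 flags P=1 W=1 U=1 S=0
  [3] read 0x60 idx=11: raw=0x63006 flags P=0 W=1 U=1 S=0
  ✗ PAGE_NOT_PRESENT  [4 reads]
#7 VA=0x78741A1C7C5 (r,kernel):
  TLB hit vpn=0x78741A1C → PA=0x3C7C5

Entries read for #1: 0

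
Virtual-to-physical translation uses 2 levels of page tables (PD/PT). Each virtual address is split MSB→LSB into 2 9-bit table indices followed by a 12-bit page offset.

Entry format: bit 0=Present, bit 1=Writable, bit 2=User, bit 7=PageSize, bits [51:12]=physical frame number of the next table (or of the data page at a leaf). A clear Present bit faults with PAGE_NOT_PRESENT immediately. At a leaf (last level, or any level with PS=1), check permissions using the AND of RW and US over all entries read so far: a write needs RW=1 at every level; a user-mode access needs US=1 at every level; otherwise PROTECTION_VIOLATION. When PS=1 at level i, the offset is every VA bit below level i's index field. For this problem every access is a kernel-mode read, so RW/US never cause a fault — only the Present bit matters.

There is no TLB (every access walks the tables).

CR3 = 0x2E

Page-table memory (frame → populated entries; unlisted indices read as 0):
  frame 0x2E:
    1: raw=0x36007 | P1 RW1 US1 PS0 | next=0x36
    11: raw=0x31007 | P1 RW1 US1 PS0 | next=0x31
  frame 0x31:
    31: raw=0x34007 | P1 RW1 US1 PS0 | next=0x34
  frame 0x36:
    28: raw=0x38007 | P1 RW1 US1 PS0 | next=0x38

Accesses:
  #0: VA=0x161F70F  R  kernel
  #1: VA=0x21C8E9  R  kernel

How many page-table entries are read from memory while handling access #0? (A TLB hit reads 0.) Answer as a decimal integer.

Trace:
#0 VA=0x161F70F (r,kernel):
  [0] read 0x2E idx=11: raw=0x31007 flags P=1 W=1 U=1 S=0
  [1] read 0x31 idx=31: raw=0x34007 flags P=1 W=1 U=1 S=0
  → PA=0x3470F  (2 entries read)
#1 VA=0x21C8E9 (r,kernel):
  [0] read 0x2E idx=1: raw=0x36007 flags P=1 W=1 U=1 S=0
  [1] read 0x36 idx=28: raw=0x38007 flags P=1 W=1 U=1 S=0
  → PA=0x388E9  (2 entries read)

Entries read for #0: 2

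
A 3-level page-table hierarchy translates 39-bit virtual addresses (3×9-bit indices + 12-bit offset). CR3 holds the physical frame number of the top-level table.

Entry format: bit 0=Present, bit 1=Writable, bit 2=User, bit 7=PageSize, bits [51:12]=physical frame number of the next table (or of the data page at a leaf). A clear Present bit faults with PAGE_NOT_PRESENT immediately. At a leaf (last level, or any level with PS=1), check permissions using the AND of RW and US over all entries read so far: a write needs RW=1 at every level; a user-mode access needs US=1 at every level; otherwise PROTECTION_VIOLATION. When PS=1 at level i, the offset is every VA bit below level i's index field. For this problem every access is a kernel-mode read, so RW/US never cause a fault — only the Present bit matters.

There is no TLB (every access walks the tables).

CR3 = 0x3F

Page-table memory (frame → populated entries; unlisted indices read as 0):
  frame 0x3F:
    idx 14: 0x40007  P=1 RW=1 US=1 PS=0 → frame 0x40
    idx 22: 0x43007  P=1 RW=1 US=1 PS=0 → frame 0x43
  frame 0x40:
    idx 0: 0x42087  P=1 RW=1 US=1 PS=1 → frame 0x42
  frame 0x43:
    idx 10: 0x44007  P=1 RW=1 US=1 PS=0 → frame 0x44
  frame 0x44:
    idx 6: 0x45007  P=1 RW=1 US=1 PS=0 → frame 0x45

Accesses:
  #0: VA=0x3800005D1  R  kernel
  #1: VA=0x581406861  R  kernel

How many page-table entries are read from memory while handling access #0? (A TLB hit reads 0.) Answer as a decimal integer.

Per-access translation:
#0 VA=0x3800005D1 (r,kernel):
  lvl0: tbl 0x3F, slot 14 ⇒ 0x40007 (P1/RW1/US1/PS0)
  lvl1: tbl 0x40, slot 0 ⇒ 0x42087 (P1/RW1/US1/PS1)
  ✓ 0x425D1 (huge @L1)  — 2 lookups
#1 VA=0x581406861 (r,kernel):
  lvl0: tbl 0x3F, slot 22 ⇒ 0x43007 (P1/RW1/US1/PS0)
  lvl1: tbl 0x43, slot 10 ⇒ 0x44007 (P1/RW1/US1/PS0)
  lvl2: tbl 0x44, slot 6 ⇒ 0x45007 (P1/RW1/US1/PS0)
  ✓ 0x45861  — 3 lookups

Entries read for #0: 2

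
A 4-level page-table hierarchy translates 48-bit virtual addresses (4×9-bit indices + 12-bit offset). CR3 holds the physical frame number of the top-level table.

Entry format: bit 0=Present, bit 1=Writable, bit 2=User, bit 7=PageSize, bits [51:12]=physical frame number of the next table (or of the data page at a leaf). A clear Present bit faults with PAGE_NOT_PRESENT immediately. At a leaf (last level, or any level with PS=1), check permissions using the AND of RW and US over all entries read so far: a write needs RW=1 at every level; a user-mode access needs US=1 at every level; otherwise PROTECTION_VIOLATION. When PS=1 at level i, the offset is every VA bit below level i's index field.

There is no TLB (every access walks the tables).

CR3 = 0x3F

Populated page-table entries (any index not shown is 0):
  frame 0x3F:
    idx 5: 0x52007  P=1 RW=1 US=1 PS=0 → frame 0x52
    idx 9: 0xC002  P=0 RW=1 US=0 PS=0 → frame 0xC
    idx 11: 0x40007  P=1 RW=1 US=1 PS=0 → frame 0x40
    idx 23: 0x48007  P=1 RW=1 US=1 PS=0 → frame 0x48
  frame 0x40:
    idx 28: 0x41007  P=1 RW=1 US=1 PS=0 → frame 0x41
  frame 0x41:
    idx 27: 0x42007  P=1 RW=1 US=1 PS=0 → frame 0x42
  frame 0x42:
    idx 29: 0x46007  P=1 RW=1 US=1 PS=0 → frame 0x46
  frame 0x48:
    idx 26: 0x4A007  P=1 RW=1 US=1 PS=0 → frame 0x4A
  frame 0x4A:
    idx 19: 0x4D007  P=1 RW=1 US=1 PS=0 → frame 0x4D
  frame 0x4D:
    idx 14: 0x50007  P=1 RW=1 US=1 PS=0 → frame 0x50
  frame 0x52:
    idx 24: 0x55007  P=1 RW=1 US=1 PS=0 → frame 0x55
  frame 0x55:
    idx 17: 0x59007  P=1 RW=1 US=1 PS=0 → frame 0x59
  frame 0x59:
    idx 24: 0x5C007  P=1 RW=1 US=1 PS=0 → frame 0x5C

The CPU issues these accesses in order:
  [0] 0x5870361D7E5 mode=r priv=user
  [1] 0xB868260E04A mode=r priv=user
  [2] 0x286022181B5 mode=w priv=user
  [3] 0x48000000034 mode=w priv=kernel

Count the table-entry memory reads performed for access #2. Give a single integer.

Trace:
#0 VA=0x5870361D7E5 (r,user):
  lvl0: tbl 0x3F, slot 11 ⇒ 0x40007 (P1/RW1/US1/PS0)
  lvl1: tbl 0x40, slot 28 ⇒ 0x41007 (P1/RW1/US1/PS0)
  lvl2: tbl 0x41, slot 27 ⇒ 0x42007 (P1/RW1/US1/PS0)
  lvl3: tbl 0x42, slot 29 ⇒ 0x46007 (P1/RW1/US1/PS0)
  ✓ 0x467E5  — 4 lookups
#1 VA=0xB868260E04A (r,user):
  lvl0: tbl 0x3F, slot 23 ⇒ 0x48007 (P1/RW1/US1/PS0)
  lvl1: tbl 0x48, slot 26 ⇒ 0x4A007 (P1/RW1/US1/PS0)
  lvl2: tbl 0x4A, slot 19 ⇒ 0x4D007 (P1/RW1/US1/PS0)
  lvl3: tbl 0x4D, slot 14 ⇒ 0x50007 (P1/RW1/US1/PS0)
  ✓ 0x5004A  — 4 lookups
#2 VA=0x286022181B5 (w,user):
  lvl0: tbl 0x3F, slot 5 ⇒ 0x52007 (P1/RW1/US1/PS0)
  lvl1: tbl 0x52, slot 24 ⇒ 0x55007 (P1/RW1/US1/PS0)
  lvl2: tbl 0x55, slot 17 ⇒ 0x59007 (P1/RW1/US1/PS0)
  lvl3: tbl 0x59, slot 24 ⇒ 0x5C007 (P1/RW1/US1/PS0)
  ✓ 0x5C1B5  — 4 lookups
#3 VA=0x48000000034 (w,kernel):
  lvl0: tbl 0x3F, slot 9 ⇒ 0xC002 (P0/RW1/US0/PS0)
  ⇒ fault: PAGE_NOT_PRESENT  — 1 lookups

Entries read for #2: 4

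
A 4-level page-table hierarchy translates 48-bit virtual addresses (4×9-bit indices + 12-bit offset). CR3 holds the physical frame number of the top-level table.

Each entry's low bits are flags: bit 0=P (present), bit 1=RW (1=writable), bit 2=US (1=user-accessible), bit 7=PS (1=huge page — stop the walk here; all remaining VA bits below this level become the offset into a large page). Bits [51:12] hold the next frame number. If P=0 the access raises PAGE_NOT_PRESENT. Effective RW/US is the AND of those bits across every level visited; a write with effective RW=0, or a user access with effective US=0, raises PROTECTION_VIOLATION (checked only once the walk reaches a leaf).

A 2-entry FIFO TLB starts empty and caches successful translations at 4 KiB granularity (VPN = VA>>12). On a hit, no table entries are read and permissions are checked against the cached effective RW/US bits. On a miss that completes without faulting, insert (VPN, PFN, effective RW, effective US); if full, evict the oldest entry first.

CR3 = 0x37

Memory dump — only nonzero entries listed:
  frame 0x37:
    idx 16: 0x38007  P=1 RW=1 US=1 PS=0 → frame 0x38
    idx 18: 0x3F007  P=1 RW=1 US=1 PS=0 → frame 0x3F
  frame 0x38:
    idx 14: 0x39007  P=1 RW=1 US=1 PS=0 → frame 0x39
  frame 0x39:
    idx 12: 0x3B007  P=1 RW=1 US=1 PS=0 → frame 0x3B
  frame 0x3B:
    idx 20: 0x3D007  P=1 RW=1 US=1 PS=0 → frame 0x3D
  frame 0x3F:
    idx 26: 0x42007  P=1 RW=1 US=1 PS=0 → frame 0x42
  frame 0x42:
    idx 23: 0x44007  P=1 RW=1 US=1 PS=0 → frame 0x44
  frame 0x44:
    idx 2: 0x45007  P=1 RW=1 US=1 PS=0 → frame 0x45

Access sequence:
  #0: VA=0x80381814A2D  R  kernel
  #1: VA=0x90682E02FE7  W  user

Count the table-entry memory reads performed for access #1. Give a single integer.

Trace:
#0 VA=0x80381814A2D (r,kernel):
  [0] read 0x37 idx=16: raw=0x38007 flags P=1 W=1 U=1 S=0
  [1] read 0x38 idx=14: raw=0x39007 flags P=1 W=1 U=1 S=0
  [2] read 0x39 idx=12: raw=0x3B007 flags P=1 W=1 U=1 S=0
  [3] read 0x3B idx=20: raw=0x3D007 flags P=1 W=1 U=1 S=0
  ✓ 0x3DA2D  — 4 lookups
#1 VA=0x90682E02FE7 (w,user):
  [0] read 0x37 idx=18: raw=0x3F007 flags P=1 W=1 U=1 S=0
  [1] read 0x3F idx=26: raw=0x42007 flags P=1 W=1 U=1 S=0
  [2] read 0x42 idx=23: raw=0x44007 flags P=1 W=1 U=1 S=0
  [3] read 0x44 idx=2: raw=0x45007 flags P=1 W=1 U=1 S=0
  ✓ 0x45FE7  — 4 lookups

Entries read for #1: 4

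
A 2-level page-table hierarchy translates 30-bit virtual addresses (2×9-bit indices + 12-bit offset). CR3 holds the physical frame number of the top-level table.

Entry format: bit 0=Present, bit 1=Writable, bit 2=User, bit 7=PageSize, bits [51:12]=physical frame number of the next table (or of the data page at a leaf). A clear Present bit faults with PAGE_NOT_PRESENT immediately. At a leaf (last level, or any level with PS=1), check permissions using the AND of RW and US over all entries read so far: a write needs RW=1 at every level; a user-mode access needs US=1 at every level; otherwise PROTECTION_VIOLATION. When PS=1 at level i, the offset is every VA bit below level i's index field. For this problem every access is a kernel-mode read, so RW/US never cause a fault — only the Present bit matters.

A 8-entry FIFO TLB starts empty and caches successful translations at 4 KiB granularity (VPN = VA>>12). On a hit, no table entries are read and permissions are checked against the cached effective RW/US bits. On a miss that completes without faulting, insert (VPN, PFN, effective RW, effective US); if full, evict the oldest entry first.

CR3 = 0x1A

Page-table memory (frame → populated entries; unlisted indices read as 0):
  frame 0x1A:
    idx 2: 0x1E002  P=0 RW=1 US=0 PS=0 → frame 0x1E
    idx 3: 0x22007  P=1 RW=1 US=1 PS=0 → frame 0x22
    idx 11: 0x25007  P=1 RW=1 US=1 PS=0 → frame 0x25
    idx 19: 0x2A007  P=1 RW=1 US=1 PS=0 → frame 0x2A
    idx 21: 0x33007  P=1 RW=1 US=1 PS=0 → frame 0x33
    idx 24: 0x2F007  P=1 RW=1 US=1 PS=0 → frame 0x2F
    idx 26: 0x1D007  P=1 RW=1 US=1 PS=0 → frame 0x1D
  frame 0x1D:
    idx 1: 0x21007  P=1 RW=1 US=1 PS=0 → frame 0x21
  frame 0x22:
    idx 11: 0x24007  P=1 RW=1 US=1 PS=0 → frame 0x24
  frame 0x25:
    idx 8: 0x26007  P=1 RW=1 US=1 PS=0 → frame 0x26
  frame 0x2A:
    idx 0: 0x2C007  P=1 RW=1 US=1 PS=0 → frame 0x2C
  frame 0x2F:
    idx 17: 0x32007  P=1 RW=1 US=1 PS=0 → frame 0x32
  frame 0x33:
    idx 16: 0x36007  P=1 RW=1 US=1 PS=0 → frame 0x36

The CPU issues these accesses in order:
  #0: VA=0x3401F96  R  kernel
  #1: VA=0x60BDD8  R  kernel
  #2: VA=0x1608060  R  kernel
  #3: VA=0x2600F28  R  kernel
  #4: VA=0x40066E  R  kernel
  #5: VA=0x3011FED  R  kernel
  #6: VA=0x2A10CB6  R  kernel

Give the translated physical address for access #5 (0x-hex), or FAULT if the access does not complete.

Trace:
#0 VA=0x3401F96 (r,kernel):
  L0: frame=0x1A idx=26 entry=0x1D007 [P=1 RW=1 US=1 PS=0]
  L1: frame=0x1D idx=1 entry=0x21007 [P=1 RW=1 US=1 PS=0]
  ⇒ phys 0x21F96  [2 reads]
#1 VA=0x60BDD8 (r,kernel):
  L0: frame=0x1A idx=3 entry=0x22007 [P=1 RW=1 US=1 PS=0]
  L1: frame=0x22 idx=11 entry=0x24007 [P=1 RW=1 US=1 PS=0]
  ⇒ phys 0x24DD8  [2 reads]
#2 VA=0x1608060 (r,kernel):
  L0: frame=0x1A idx=11 entry=0x25007 [P=1 RW=1 US=1 PS=0]
  L1: frame=0x25 idx=8 entry=0x26007 [P=1 RW=1 US=1 PS=0]
  ⇒ phys 0x26060  [2 reads]
#3 VA=0x2600F28 (r,kernel):
  L0: frame=0x1A idx=19 entry=0x2A007 [P=1 RW=1 US=1 PS=0]
  L1: frame=0x2A idx=0 entry=0x2C007 [P=1 RW=1 US=1 PS=0]
  ⇒ phys 0x2CF28  [2 reads]
#4 VA=0x40066E (r,kernel):
  L0: frame=0x1A idx=2 entry=0x1E002 [P=0 RW=1 US=0 PS=0]
  → PAGE_NOT_PRESENT  (1 entries read)
#5 VA=0x3011FED (r,kernel):
  L0: frame=0x1A idx=24 entry=0x2F007 [P=1 RW=1 US=1 PS=0]
  L1: frame=0x2F idx=17 entry=0x32007 [P=1 RW=1 US=1 PS=0]
  ⇒ phys 0x32FED  [2 reads]
#6 VA=0x2A10CB6 (r,kernel):
  L0: frame=0x1A idx=21 entry=0x33007 [P=1 RW=1 US=1 PS=0]
  L1: frame=0x33 idx=16 entry=0x36007 [P=1 RW=1 US=1 PS=0]
  ⇒ phys 0x36CB6  [2 reads]

Access #5 PA: 0x32FED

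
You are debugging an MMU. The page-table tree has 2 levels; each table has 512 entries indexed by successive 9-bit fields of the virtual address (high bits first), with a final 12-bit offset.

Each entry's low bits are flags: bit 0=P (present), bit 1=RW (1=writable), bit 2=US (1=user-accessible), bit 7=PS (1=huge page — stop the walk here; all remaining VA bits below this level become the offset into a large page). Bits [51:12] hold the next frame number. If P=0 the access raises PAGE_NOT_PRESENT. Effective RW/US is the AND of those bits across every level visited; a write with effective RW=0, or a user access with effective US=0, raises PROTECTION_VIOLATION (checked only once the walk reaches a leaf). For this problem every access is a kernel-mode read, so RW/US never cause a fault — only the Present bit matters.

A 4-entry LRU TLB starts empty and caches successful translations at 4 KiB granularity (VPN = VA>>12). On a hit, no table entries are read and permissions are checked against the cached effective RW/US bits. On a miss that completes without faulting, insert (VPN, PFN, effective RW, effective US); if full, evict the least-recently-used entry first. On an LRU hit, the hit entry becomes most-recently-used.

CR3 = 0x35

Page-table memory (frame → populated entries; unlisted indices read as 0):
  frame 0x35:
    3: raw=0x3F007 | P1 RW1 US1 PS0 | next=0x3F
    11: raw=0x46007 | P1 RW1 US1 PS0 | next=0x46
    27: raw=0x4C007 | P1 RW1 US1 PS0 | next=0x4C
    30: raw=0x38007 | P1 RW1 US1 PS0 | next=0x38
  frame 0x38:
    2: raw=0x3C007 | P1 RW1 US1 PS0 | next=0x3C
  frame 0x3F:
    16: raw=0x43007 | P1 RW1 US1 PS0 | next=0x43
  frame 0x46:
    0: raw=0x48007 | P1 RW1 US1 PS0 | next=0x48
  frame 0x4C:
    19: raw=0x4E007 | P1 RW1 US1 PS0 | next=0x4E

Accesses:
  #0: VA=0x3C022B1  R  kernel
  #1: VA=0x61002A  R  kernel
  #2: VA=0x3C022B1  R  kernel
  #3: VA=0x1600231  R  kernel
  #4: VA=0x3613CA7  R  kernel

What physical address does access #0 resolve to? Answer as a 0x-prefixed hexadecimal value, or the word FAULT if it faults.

Walk each access:
#0 VA=0x3C022B1 (r,kernel):
  L0 @0x35[30] → 0x38007  P=1,RW=1,US=1,PS=0
  L1 @0x38[2] → 0x3C007  P=1,RW=1,US=1,PS=0
  → PA=0x3C2B1  (2 entries read)
#1 VA=0x61002A (r,kernel):
  L0 @0x35[3] → 0x3F007  P=1,RW=1,US=1,PS=0
  L1 @0x3F[16] → 0x43007  P=1,RW=1,US=1,PS=0
  → PA=0x4302A  (2 entries read)
#2 VA=0x3C022B1 (r,kernel):
  TLB hit vpn=0x3C02 → PA=0x3C2B1
#3 VA=0x1600231 (r,kernel):
  L0 @0x35[11] → 0x46007  P=1,RW=1,US=1,PS=0
  L1 @0x46[0] → 0x48007  P=1,RW=1,US=1,PS=0
  → PA=0x48231  (2 entries read)
#4 VA=0x3613CA7 (r,kernel):
  L0 @0x35[27] → 0x4C007  P=1,RW=1,US=1,PS=0
  L1 @0x4C[19] → 0x4E007  P=1,RW=1,US=1,PS=0
  → PA=0x4ECA7  (2 entries read)

Access #0 PA: 0x3C2B1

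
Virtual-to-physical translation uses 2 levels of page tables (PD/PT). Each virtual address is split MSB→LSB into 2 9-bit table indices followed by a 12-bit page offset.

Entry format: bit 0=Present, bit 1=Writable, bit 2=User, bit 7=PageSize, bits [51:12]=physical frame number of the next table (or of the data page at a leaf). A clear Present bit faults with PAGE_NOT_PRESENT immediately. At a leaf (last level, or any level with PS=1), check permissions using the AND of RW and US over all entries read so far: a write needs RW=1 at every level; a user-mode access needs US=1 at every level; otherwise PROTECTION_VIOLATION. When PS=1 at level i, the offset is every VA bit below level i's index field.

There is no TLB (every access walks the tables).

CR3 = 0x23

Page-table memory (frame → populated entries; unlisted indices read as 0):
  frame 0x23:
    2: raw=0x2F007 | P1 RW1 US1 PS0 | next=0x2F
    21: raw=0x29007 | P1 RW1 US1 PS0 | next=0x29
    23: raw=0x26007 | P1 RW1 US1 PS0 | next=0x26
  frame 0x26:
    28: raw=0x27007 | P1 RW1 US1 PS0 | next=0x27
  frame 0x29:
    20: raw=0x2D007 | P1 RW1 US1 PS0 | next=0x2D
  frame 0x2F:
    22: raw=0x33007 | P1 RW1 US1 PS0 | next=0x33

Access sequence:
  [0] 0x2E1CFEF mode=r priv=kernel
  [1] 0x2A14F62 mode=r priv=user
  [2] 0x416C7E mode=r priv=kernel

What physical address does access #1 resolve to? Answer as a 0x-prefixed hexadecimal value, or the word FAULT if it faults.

Walk each access:
#0 VA=0x2E1CFEF (r,kernel):
  [0] read 0x23 idx=23: raw=0x26007 flags P=1 W=1 U=1 S=0
  [1] read 0x26 idx=28: raw=0x27007 flags P=1 W=1 U=1 S=0
  ⇒ phys 0x27FEF  [2 reads]
#1 VA=0x2A14F62 (r,user):
  [0] read 0x23 idx=21: raw=0x29007 flags P=1 W=1 U=1 S=0
  [1] read 0x29 idx=20: raw=0x2D007 flags P=1 W=1 U=1 S=0
  ⇒ phys 0x2DF62  [2 reads]
#2 VA=0x416C7E (r,kernel):
  [0] read 0x23 idx=2: raw=0x2F007 flags P=1 W=1 U=1 S=0
  [1] read 0x2F idx=22: raw=0x33007 flags P=1 W=1 U=1 S=0
  ⇒ phys 0x33C7E  [2 reads]

Access #1 PA: 0x2DF62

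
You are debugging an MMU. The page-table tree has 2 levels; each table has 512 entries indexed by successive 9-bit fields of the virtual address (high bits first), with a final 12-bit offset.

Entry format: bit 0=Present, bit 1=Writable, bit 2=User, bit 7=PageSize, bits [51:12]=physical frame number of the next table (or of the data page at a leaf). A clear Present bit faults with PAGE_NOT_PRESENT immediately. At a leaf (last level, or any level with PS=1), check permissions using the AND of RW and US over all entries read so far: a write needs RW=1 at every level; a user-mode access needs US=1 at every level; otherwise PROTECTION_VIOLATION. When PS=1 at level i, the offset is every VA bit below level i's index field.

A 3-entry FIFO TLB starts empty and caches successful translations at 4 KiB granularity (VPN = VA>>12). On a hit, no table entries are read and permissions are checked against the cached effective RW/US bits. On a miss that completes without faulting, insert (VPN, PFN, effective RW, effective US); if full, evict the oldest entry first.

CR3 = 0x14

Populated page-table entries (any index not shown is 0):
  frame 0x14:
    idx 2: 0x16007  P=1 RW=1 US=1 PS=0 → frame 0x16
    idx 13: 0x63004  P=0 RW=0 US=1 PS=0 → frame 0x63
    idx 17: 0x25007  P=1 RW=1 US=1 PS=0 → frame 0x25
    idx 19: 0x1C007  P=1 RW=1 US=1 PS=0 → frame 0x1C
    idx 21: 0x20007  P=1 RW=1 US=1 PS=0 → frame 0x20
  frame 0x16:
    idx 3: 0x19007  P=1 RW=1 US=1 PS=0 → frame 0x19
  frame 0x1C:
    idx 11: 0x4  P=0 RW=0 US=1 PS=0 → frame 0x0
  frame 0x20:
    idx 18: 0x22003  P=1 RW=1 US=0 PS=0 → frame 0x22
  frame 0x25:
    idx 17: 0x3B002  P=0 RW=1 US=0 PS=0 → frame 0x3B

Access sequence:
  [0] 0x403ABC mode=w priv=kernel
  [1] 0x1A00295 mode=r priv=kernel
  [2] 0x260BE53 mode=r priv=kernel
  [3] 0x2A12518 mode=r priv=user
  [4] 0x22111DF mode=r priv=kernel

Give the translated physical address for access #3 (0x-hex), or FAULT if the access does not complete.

Walk each access:
#0 VA=0x403ABC (w,kernel):
  [0] read 0x14 idx=2: raw=0x16007 flags P=1 W=1 U=1 S=0
  [1] read 0x16 idx=3: raw=0x19007 flags P=1 W=1 U=1 S=0
  ⇒ phys 0x19ABC  [2 reads]
#1 VA=0x1A00295 (r,kernel):
  [0] read 0x14 idx=13: raw=0x63004 flags P=0 W=0 U=1 S=0
  ✗ PAGE_NOT_PRESENT  [1 reads]
#2 VA=0x260BE53 (r,kernel):
  [0] read 0x14 idx=19: raw=0x1C007 flags P=1 W=1 U=1 S=0
  [1] read 0x1C idx=11: raw=0x4 flags P=0 W=0 U=1 S=0
  ✗ PAGE_NOT_PRESENT  [2 reads]
#3 VA=0x2A12518 (r,user):
  [0] read 0x14 idx=21: raw=0x20007 flags P=1 W=1 U=1 S=0
  [1] read 0x20 idx=18: raw=0x22003 flags P=1 W=1 U=0 S=0
  ✗ PROTECTION_VIOLATION  [2 reads]
#4 VA=0x22111DF (r,kernel):
  [0] read 0x14 idx=17: raw=0x25007 flags P=1 W=1 U=1 S=0
  [1] read 0x25 idx=17: raw=0x3B002 flags P=0 W=1 U=0 S=0
  ✗ PAGE_NOT_PRESENT  [2 reads]

Access #3 PA: FAULT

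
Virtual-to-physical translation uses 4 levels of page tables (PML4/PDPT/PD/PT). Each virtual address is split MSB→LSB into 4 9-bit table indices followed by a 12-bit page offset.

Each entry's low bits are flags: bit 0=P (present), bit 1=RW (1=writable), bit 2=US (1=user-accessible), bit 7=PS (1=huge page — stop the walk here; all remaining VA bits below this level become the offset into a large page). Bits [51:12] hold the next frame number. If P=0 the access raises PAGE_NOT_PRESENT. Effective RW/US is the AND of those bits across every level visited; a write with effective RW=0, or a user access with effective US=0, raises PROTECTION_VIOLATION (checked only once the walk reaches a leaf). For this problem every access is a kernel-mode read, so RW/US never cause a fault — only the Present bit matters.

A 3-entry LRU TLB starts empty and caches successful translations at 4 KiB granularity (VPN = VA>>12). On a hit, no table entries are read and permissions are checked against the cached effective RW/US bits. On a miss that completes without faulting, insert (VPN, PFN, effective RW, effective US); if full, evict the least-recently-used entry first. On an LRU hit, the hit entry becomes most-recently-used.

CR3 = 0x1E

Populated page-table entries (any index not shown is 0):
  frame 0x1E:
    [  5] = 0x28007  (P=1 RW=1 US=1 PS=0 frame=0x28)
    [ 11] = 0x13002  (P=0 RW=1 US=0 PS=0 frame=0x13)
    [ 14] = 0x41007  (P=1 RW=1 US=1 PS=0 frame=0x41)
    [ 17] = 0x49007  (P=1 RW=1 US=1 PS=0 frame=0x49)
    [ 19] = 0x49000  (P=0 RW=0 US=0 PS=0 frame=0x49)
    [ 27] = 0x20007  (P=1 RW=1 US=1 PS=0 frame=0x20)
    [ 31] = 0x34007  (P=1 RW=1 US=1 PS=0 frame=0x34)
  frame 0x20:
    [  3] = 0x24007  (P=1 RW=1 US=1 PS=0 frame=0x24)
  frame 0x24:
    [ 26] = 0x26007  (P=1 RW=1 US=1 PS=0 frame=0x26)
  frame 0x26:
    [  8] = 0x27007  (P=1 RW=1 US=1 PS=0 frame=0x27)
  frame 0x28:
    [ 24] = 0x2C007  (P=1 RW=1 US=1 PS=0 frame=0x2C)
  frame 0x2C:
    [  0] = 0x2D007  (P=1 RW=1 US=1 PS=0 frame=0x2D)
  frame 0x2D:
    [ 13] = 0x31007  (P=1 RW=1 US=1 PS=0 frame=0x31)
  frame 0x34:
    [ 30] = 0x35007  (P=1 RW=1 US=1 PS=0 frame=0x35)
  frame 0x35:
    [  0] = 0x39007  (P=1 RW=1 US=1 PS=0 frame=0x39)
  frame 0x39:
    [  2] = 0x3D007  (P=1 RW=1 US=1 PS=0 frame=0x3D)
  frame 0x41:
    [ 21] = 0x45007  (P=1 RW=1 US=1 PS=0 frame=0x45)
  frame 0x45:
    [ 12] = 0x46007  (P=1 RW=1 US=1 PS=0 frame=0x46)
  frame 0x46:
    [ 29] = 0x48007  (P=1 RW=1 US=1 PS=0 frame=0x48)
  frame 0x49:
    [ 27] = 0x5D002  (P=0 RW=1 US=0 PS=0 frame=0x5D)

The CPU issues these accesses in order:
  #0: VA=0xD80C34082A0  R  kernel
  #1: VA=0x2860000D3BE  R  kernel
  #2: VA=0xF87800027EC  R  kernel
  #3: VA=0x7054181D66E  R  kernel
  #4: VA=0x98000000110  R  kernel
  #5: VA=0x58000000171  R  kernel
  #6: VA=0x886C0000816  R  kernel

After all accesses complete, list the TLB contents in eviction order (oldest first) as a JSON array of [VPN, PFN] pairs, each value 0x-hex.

Trace:
#0 VA=0xD80C34082A0 (r,kernel):
  L0 @0x1E[27] → 0x20007  P=1,RW=1,US=1,PS=0
  L1 @0x20[3] → 0x24007  P=1,RW=1,US=1,PS=0
  L2 @0x24[26] → 0x26007  P=1,RW=1,US=1,PS=0
  L3 @0x26[8] → 0x27007  P=1,RW=1,US=1,PS=0
  → PA=0x272A0  (4 entries read)
#1 VA=0x2860000D3BE (r,kernel):
  L0 @0x1E[5] → 0x28007  P=1,RW=1,US=1,PS=0
  L1 @0x28[24] → 0x2C007  P=1,RW=1,US=1,PS=0
  L2 @0x2C[0] → 0x2D007  P=1,RW=1,US=1,PS=0
  L3 @0x2D[13] → 0x31007  P=1,RW=1,US=1,PS=0
  → PA=0x313BE  (4 entries read)
#2 VA=0xF87800027EC (r,kernel):
  L0 @0x1E[31] → 0x34007  P=1,RW=1,US=1,PS=0
  L1 @0x34[30] → 0x35007  P=1,RW=1,US=1,PS=0
  L2 @0x35[0] → 0x39007  P=1,RW=1,US=1,PS=0
  L3 @0x39[2] → 0x3D007  P=1,RW=1,US=1,PS=0
  → PA=0x3D7EC  (4 entries read)
#3 VA=0x7054181D66E (r,kernel):
  L0 @0x1E[14] → 0x41007  P=1,RW=1,US=1,PS=0
  L1 @0x41[21] → 0x45007  P=1,RW=1,US=1,PS=0
  L2 @0x45[12] → 0x46007  P=1,RW=1,US=1,PS=0
  L3 @0x46[29] → 0x48007  P=1,RW=1,US=1,PS=0
  → PA=0x4866E  (4 entries read)
#4 VA=0x98000000110 (r,kernel):
  L0 @0x1E[19] → 0x49000  P=0,RW=0,US=0,PS=0
  ✗ PAGE_NOT_PRESENT  [1 reads]
#5 VA=0x58000000171 (r,kernel):
  L0 @0x1E[11] → 0x13002  P=0,RW=1,US=0,PS=0
  ✗ PAGE_NOT_PRESENT  [1 reads]
#6 VA=0x886C0000816 (r,kernel):
  L0 @0x1E[17] → 0x49007  P=1,RW=1,US=1,PS=0
  L1 @0x49[27] → 0x5D002  P=0,RW=1,US=0,PS=0
  ✗ PAGE_NOT_PRESENT  [2 reads]

TLB: [["0x2860000D", "0x31"], ["0xF8780002", "0x3D"], ["0x7054181D", "0x48"]]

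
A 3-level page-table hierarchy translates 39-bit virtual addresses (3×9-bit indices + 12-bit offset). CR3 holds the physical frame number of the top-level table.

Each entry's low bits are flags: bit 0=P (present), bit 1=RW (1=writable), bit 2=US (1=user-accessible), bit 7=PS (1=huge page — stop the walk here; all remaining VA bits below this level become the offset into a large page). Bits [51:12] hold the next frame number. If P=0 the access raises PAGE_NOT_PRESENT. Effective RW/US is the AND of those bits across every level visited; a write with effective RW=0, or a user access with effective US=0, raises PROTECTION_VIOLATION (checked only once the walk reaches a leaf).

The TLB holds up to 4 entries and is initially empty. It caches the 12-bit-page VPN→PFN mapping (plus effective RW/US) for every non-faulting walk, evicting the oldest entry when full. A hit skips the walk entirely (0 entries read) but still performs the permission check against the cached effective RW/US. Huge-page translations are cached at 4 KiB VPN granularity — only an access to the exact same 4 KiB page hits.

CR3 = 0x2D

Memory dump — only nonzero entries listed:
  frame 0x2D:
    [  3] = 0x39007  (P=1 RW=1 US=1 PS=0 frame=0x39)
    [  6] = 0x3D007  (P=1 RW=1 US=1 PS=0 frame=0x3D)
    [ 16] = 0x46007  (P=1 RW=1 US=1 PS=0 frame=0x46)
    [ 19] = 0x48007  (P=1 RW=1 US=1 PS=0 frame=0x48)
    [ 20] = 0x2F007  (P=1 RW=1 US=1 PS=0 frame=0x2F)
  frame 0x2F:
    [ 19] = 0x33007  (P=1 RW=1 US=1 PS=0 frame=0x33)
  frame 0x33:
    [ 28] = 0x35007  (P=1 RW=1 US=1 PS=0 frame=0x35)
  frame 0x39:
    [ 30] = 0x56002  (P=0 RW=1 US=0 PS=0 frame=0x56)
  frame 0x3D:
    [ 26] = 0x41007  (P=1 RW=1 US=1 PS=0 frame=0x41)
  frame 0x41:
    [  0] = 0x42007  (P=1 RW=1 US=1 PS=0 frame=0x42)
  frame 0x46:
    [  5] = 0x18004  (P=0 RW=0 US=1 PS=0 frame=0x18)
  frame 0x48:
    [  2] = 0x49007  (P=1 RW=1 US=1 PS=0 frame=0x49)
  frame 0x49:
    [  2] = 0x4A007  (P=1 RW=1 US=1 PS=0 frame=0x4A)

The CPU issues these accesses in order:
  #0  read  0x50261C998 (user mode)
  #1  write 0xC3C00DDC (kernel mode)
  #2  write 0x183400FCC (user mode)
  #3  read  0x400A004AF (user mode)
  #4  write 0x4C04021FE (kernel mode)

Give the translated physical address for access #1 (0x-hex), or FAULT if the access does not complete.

Trace:
#0 VA=0x50261C998 (r,user):
  L0 @0x2D[20] → 0x2F007  P=1,RW=1,US=1,PS=0
  L1 @0x2F[19] → 0x33007  P=1,RW=1,US=1,PS=0
  L2 @0x33[28] → 0x35007  P=1,RW=1,US=1,PS=0
  → PA=0x35998  (3 entries read)
#1 VA=0xC3C00DDC (w,kernel):
  L0 @0x2D[3] → 0x39007  P=1,RW=1,US=1,PS=0
  L1 @0x39[30] → 0x56002  P=0,RW=1,US=0,PS=0
  ✗ PAGE_NOT_PRESENT  [2 reads]
#2 VA=0x183400FCC (w,user):
  L0 @0x2D[6] → 0x3D007  P=1,RW=1,US=1,PS=0
  L1 @0x3D[26] → 0x41007  P=1,RW=1,US=1,PS=0
  L2 @0x41[0] → 0x42007  P=1,RW=1,US=1,PS=0
  → PA=0x42FCC  (3 entries read)
#3 VA=0x400A004AF (r,user):
  L0 @0x2D[16] → 0x46007  P=1,RW=1,US=1,PS=0
  L1 @0x46[5] → 0x18004  P=0,RW=0,US=1,PS=0
  ✗ PAGE_NOT_PRESENT  [2 reads]
#4 VA=0x4C04021FE (w,kernel):
  L0 @0x2D[19] → 0x48007  P=1,RW=1,US=1,PS=0
  L1 @0x48[2] → 0x49007  P=1,RW=1,US=1,PS=0
  L2 @0x49[2] → 0x4A007  P=1,RW=1,US=1,PS=0
  → PA=0x4A1FE  (3 entries read)

Access #1 PA: FAULT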